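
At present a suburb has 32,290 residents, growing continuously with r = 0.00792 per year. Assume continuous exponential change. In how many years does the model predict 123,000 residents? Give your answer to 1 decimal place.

t ≈ 168.9 years

123000 = 32290 · e^(0.00792·t)
t = ln(123000/32290) / 0.00792 = ln(3.80923) / 0.00792 = 1.33743 / 0.00792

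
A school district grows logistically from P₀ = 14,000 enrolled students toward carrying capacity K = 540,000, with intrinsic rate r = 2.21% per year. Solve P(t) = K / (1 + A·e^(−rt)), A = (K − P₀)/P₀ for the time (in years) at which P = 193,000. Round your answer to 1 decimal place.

A = (540000 − 14000)/14000 = 37.57143
193000 = 540000/(1 + 37.57143·e^(−0.0221t)) → 1 + 37.57143·e^(−0.0221t) = 2.79793
e^(−0.0221t) = 0.047854 → t = ln(20.89708)/0.0221 = 3.03961/0.0221

t ≈ 137.5 years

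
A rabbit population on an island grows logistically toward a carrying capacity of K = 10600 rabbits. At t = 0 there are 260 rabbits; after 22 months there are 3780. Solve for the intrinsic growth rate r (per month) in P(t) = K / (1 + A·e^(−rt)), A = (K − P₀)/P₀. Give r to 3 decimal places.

r ≈ 0.141 per month

A = (10600 − 260)/260 = 39.76923
3780 = 10600/(1 + 39.76923·e^(−r·22)) → e^(−22r) = (2.80423 − 1)/39.76923 = 0.045368
r = −ln(0.045368)/22 = 3.09296/22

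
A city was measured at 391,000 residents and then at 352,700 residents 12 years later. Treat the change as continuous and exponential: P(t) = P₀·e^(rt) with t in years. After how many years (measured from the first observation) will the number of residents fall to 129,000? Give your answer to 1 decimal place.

t ≈ 129.1 years

r = ln(352700/391000) / 12 ≈ -0.008591 per year
t = ln(129000/391000) / r = -1.1089 / -0.008591 ≈ 129.079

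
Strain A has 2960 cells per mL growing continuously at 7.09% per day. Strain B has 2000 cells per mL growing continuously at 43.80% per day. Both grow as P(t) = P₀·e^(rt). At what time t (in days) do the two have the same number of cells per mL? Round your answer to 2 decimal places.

t ≈ 1.07 days

2960·e^(0.0709t) = 2000·e^(0.438t)
2960/2000 = e^((0.438 − 0.0709)t) → ln(1.48) = 0.3671·t
t = 0.39204 / 0.3671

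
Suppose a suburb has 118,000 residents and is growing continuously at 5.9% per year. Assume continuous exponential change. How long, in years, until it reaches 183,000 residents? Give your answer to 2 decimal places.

183000 = 118000 · e^(0.059·t)
t = ln(183000/118000) / 0.059 = ln(1.55085) / 0.059 = 0.4388 / 0.059

t ≈ 7.44 years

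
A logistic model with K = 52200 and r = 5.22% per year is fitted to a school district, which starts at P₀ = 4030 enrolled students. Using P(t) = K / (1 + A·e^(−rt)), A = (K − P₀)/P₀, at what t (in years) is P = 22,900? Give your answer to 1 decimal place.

A = (52200 − 4030)/4030 = 11.95285
22900 = 52200/(1 + 11.95285·e^(−0.0522t)) → 1 + 11.95285·e^(−0.0522t) = 2.27948
e^(−0.0522t) = 0.107044 → t = ln(9.34199)/0.0522 = 2.23452/0.0522

t ≈ 42.8 years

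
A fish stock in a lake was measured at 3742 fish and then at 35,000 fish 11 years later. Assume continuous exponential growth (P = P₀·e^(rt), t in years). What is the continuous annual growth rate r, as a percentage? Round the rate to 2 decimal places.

35000 = 3742 · e^(r·11)
e^(11r) = 35000/3742 = 9.35329
r = ln(9.35329) / 11 = 2.23573 / 11

r ≈ 20.32% per year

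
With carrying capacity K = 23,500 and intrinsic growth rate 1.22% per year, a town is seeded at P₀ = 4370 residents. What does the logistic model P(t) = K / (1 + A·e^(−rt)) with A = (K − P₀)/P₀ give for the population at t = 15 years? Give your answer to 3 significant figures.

≈ 5,060 residents

A = (23500 − 4370)/4370 = 4.37757
P(15) = 23500 / (1 + 4.37757·e^(−0.0122·15)) = 23500 / (1 + 4.37757·0.832768)
= 23500 / 4.6455 ≈ 5058.65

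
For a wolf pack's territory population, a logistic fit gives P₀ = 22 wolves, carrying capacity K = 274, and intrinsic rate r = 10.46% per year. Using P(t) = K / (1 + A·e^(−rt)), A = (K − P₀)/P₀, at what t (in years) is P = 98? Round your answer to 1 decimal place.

A = (274 − 22)/22 = 11.45455
98 = 274/(1 + 11.45455·e^(−0.1046t)) → 1 + 11.45455·e^(−0.1046t) = 2.79592
e^(−0.1046t) = 0.156787 → t = ln(6.3781)/0.1046 = 1.85287/0.1046

t ≈ 17.7 years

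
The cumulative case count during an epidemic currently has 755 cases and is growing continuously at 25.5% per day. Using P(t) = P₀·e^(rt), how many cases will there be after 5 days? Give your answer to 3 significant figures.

P(5) = 755 · e^(0.255·5) = 755 · e^(1.275)
= 755 · 3.5787 ≈ 2701.92

≈ 2,700 cases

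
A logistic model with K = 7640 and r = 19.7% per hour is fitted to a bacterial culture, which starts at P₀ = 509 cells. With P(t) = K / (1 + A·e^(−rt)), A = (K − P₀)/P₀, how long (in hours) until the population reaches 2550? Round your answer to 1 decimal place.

t ≈ 9.9 hours

A = (7640 − 509)/509 = 14.00982
2550 = 7640/(1 + 14.00982·e^(−0.197t)) → 1 + 14.00982·e^(−0.197t) = 2.99608
e^(−0.197t) = 0.142477 → t = ln(7.01867)/0.197 = 1.94857/0.197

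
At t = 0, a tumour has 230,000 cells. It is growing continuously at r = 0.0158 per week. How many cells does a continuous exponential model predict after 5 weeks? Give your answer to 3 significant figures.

≈ 249,000 cells

P(5) = 230000 · e^(0.0158·5) = 230000 · e^(0.079)
= 230000 · 1.0822 ≈ 248906.99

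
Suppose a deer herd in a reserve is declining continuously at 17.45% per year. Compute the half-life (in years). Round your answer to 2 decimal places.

half-life ≈ 3.97 years

half-life = ln(2) / |r| = 0.69315 / 0.1745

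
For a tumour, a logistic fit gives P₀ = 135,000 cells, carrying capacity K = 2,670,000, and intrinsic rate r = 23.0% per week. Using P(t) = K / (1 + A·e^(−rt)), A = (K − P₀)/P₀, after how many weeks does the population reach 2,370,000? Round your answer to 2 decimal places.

t ≈ 21.74 weeks

A = (2670000 − 135000)/135000 = 18.77778
2370000 = 2670000/(1 + 18.77778·e^(−0.23t)) → 1 + 18.77778·e^(−0.23t) = 1.12658
e^(−0.23t) = 0.006741 → t = ln(148.34444)/0.23 = 4.99954/0.23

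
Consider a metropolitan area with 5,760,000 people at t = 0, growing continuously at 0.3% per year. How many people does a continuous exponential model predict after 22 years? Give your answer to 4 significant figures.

P(22) = 5760000 · e^(0.003·22) = 5760000 · e^(0.066)
= 5760000 · 1.06823 ≈ 6152985.89

≈ 6,153,000 people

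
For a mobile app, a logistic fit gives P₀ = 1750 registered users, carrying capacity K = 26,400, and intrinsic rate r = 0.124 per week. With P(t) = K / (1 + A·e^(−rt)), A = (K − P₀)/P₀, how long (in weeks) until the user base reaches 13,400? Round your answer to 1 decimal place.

t ≈ 21.6 weeks

A = (26400 − 1750)/1750 = 14.08571
13400 = 26400/(1 + 14.08571·e^(−0.124t)) → 1 + 14.08571·e^(−0.124t) = 1.97015
e^(−0.124t) = 0.068875 → t = ln(14.51912)/0.124 = 2.67547/0.124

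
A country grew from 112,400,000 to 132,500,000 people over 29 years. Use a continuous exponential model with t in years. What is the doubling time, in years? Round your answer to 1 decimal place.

doubling time ≈ 122.2 years

r = ln(132500000/112400000) / 29 = ln(1.17883) / 29 ≈ 0.005673 per year
doubling time = ln 2 / |r| = 0.69315 / 0.005673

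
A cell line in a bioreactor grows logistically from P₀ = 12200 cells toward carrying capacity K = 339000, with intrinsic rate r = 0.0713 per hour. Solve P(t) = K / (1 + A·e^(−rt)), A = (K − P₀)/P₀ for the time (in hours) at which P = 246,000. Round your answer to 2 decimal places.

A = (339000 − 12200)/12200 = 26.78689
246000 = 339000/(1 + 26.78689·e^(−0.0713t)) → 1 + 26.78689·e^(−0.0713t) = 1.37805
e^(−0.0713t) = 0.014113 → t = ln(70.85563)/0.0713 = 4.26064/0.0713

t ≈ 59.76 hours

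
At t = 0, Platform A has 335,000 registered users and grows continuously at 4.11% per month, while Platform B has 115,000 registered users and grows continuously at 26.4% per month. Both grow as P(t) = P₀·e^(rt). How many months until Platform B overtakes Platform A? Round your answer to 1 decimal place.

t ≈ 4.8 months

335000·e^(0.0411t) = 115000·e^(0.264t)
335000/115000 = e^((0.264 − 0.0411)t) → ln(2.91304) = 0.2229·t
t = 1.0692 / 0.2229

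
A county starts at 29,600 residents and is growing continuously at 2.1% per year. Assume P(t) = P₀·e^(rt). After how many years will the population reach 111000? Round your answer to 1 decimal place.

111000 = 29600 · e^(0.021·t)
t = ln(111000/29600) / 0.021 = ln(3.75) / 0.021 = 1.32176 / 0.021

t ≈ 62.9 years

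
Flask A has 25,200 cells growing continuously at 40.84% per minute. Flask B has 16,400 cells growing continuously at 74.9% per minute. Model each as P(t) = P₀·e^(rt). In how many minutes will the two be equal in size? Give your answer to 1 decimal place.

t ≈ 1.3 minutes

25200·e^(0.4084t) = 16400·e^(0.749t)
25200/16400 = e^((0.749 − 0.4084)t) → ln(1.53659) = 0.3406·t
t = 0.42956 / 0.3406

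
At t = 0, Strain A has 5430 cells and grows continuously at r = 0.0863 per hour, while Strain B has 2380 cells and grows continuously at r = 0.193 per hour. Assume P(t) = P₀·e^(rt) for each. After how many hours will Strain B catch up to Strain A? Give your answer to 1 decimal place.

t ≈ 7.7 hours

5430·e^(0.0863t) = 2380·e^(0.193t)
5430/2380 = e^((0.193 − 0.0863)t) → ln(2.28151) = 0.1067·t
t = 0.82484 / 0.1067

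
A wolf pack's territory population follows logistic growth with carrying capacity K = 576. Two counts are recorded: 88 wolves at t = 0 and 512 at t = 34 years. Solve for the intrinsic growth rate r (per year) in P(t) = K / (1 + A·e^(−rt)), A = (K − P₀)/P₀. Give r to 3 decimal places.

r ≈ 0.112 per year

A = (576 − 88)/88 = 5.54545
512 = 576/(1 + 5.54545·e^(−r·34)) → e^(−34r) = (1.125 − 1)/5.54545 = 0.022541
r = −ln(0.022541)/34 = 3.79242/34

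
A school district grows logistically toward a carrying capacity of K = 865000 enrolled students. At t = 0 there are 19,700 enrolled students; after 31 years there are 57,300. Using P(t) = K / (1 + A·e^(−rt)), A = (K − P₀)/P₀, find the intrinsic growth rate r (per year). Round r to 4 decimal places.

A = (865000 − 19700)/19700 = 42.90863
57300 = 865000/(1 + 42.90863·e^(−r·31)) → e^(−31r) = (15.09599 − 1)/42.90863 = 0.328512
r = −ln(0.328512)/31 = 1.11318/31

r ≈ 0.0359 per year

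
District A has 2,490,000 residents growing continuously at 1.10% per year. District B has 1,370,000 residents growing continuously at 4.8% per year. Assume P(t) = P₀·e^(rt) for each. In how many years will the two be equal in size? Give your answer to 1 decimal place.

t ≈ 16.1 years

2490000·e^(0.011t) = 1370000·e^(0.048t)
2490000/1370000 = e^((0.048 − 0.011)t) → ln(1.81752) = 0.037·t
t = 0.59747 / 0.037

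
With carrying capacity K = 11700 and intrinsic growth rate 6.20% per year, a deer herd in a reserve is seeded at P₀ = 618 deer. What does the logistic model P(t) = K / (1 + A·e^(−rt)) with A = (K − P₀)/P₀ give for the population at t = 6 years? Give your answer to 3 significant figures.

≈ 876 deer

A = (11700 − 618)/618 = 17.93204
P(6) = 11700 / (1 + 17.93204·e^(−0.062·6)) = 11700 / (1 + 17.93204·0.689354)
= 11700 / 13.36153 ≈ 875.65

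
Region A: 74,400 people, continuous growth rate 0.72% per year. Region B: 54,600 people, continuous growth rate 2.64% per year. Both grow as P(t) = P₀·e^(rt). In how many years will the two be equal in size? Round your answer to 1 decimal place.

t ≈ 16.1 years

74400·e^(0.0072t) = 54600·e^(0.0264t)
74400/54600 = e^((0.0264 − 0.0072)t) → ln(1.36264) = 0.0192·t
t = 0.30942 / 0.0192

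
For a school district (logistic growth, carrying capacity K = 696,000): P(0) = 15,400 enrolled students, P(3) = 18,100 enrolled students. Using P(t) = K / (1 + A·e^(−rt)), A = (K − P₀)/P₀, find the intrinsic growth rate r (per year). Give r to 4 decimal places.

r ≈ 0.0552 per year

A = (696000 − 15400)/15400 = 44.19481
18100 = 696000/(1 + 44.19481·e^(−r·3)) → e^(−3r) = (38.45304 − 1)/44.19481 = 0.847453
r = −ln(0.847453)/3 = 0.16552/3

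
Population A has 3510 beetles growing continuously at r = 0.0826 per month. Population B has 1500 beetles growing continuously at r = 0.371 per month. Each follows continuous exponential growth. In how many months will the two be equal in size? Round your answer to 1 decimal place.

t ≈ 2.9 months

3510·e^(0.0826t) = 1500·e^(0.371t)
3510/1500 = e^((0.371 − 0.0826)t) → ln(2.34) = 0.2884·t
t = 0.85015 / 0.2884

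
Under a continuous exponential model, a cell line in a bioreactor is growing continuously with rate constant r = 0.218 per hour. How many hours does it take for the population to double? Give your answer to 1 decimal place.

doubling time = ln(2) / |r| = 0.69315 / 0.218

doubling time ≈ 3.2 hours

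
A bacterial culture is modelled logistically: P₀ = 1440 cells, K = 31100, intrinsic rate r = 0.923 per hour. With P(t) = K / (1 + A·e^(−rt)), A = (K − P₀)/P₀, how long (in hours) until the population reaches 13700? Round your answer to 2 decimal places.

t ≈ 3.02 hours

A = (31100 − 1440)/1440 = 20.59722
13700 = 31100/(1 + 20.59722·e^(−0.923t)) → 1 + 20.59722·e^(−0.923t) = 2.27007
e^(−0.923t) = 0.061662 → t = ln(16.21735)/0.923 = 2.78608/0.923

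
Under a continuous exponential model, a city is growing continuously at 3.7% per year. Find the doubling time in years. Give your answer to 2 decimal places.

doubling time = ln(2) / |r| = 0.69315 / 0.037

doubling time ≈ 18.73 years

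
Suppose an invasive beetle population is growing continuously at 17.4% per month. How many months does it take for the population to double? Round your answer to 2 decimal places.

doubling time = ln(2) / |r| = 0.69315 / 0.174

doubling time ≈ 3.98 months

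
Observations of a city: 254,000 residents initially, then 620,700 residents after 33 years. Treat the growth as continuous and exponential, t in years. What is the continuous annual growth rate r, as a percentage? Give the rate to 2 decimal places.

r ≈ 2.71% per year

620700 = 254000 · e^(r·33)
e^(33r) = 620700/254000 = 2.4437
r = ln(2.4437) / 33 = 0.89351 / 33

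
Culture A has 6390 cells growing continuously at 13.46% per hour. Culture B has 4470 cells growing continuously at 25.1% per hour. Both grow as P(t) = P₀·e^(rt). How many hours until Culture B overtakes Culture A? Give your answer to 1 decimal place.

t ≈ 3.1 hours

6390·e^(0.1346t) = 4470·e^(0.251t)
6390/4470 = e^((0.251 − 0.1346)t) → ln(1.42953) = 0.1164·t
t = 0.35735 / 0.1164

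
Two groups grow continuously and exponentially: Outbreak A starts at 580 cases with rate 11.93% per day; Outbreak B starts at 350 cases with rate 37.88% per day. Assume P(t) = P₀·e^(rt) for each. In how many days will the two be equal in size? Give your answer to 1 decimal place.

t ≈ 1.9 days

580·e^(0.1193t) = 350·e^(0.3788t)
580/350 = e^((0.3788 − 0.1193)t) → ln(1.65714) = 0.2595·t
t = 0.50509 / 0.2595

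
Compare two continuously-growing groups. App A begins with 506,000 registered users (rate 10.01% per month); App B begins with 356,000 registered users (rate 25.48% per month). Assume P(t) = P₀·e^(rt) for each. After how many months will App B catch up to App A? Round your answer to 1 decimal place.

t ≈ 2.3 months

506000·e^(0.1001t) = 356000·e^(0.2548t)
506000/356000 = e^((0.2548 − 0.1001)t) → ln(1.42135) = 0.1547·t
t = 0.35161 / 0.1547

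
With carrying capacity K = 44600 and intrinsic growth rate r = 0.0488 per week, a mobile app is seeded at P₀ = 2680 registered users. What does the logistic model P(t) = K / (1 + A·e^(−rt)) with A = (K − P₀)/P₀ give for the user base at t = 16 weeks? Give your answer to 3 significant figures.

≈ 5,460 registered users

A = (44600 − 2680)/2680 = 15.64179
P(16) = 44600 / (1 + 15.64179·e^(−0.0488·16)) = 44600 / (1 + 15.64179·0.458039)
= 44600 / 8.16456 ≈ 5462.64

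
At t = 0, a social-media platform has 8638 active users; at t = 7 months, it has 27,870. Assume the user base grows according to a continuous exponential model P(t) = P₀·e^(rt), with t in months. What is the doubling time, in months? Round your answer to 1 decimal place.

doubling time ≈ 4.1 months

r = ln(27870/8638) / 7 = ln(3.22644) / 7 ≈ 0.16734 per month
doubling time = ln 2 / |r| = 0.69315 / 0.16734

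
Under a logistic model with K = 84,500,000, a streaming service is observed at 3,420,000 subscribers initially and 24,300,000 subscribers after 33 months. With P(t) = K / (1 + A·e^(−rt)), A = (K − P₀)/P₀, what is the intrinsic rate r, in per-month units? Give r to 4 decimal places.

A = (84500000 − 3420000)/3420000 = 23.7076
24300000 = 84500000/(1 + 23.7076·e^(−r·33)) → e^(−33r) = (3.47737 − 1)/23.7076 = 0.104497
r = −ln(0.104497)/33 = 2.2586/33

r ≈ 0.0684 per month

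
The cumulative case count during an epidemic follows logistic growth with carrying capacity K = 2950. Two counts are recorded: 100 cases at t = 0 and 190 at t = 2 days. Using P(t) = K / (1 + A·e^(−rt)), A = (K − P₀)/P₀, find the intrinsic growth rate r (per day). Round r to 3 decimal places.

A = (2950 − 100)/100 = 28.5
190 = 2950/(1 + 28.5·e^(−r·2)) → e^(−2r) = (15.52632 − 1)/28.5 = 0.509695
r = −ln(0.509695)/2 = 0.67394/2

r ≈ 0.337 per day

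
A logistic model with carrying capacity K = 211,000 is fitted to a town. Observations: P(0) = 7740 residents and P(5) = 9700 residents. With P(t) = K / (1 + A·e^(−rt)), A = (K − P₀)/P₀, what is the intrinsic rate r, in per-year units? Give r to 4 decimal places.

A = (211000 − 7740)/7740 = 26.26098
9700 = 211000/(1 + 26.26098·e^(−r·5)) → e^(−5r) = (21.75258 − 1)/26.26098 = 0.790244
r = −ln(0.790244)/5 = 0.23541/5

r ≈ 0.0471 per year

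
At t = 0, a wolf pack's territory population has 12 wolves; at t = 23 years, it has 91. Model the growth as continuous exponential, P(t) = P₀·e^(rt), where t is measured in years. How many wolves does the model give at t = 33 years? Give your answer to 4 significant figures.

≈ 219.6 wolves

r = ln(91/12) / 23 ≈ 0.088085 per year
P(33) = 12 · e^(0.088085·33) = 12 · 18.29819 ≈ 219.58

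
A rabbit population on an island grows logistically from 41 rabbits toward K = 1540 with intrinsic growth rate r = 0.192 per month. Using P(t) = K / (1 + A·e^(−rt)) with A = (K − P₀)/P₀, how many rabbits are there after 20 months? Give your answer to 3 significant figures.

≈ 862 rabbits

A = (1540 − 41)/41 = 36.56098
P(20) = 1540 / (1 + 36.56098·e^(−0.192·20)) = 1540 / (1 + 36.56098·0.021494)
= 1540 / 1.78583 ≈ 862.35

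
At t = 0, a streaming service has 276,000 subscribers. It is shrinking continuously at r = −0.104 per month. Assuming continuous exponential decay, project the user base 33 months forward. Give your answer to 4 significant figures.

P(33) = 276000 · e^(-0.104·33) = 276000 · e^(-3.432)
= 276000 · 0.03232 ≈ 8920.94

≈ 8,921 subscribers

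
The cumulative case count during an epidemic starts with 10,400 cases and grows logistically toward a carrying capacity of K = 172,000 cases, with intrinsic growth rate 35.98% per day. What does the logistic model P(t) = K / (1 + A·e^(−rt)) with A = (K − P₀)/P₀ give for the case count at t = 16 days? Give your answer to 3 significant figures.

A = (172000 − 10400)/10400 = 15.53846
P(16) = 172000 / (1 + 15.53846·e^(−0.3598·16)) = 172000 / (1 + 15.53846·0.003161)
= 172000 / 1.04912 ≈ 163946.87

≈ 164,000 cases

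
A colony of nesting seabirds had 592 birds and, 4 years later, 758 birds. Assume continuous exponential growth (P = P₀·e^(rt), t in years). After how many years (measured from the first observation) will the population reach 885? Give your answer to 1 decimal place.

r = ln(758/592) / 4 ≈ 0.061794 per year
t = ln(885/592) / r = 0.40208 / 0.061794 ≈ 6.507

t ≈ 6.5 years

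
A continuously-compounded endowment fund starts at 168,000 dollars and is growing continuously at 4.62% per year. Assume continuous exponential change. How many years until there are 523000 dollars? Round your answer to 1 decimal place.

t ≈ 24.6 years

523000 = 168000 · e^(0.0462·t)
t = ln(523000/168000) / 0.0462 = ln(3.1131) / 0.0462 = 1.13562 / 0.0462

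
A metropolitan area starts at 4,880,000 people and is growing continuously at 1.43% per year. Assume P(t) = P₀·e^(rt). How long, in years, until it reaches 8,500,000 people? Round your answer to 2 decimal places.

8500000 = 4880000 · e^(0.0143·t)
t = ln(8500000/4880000) / 0.0143 = ln(1.7418) / 0.0143 = 0.55492 / 0.0143

t ≈ 38.81 years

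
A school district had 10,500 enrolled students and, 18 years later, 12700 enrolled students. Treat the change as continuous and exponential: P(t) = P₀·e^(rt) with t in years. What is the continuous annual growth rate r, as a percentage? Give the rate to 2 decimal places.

r ≈ 1.06% per year

12700 = 10500 · e^(r·18)
e^(18r) = 12700/10500 = 1.20952
r = ln(1.20952) / 18 = 0.19023 / 18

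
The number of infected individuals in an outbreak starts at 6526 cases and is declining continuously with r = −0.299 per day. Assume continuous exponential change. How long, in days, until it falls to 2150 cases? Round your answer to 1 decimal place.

2150 = 6526 · e^(-0.299·t)
t = ln(2150/6526) / -0.299 = ln(0.32945) / -0.299 = -1.11033 / -0.299

t ≈ 3.7 days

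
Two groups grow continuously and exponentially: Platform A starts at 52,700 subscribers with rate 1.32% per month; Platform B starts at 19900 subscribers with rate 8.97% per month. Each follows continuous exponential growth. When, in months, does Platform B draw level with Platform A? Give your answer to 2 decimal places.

52700·e^(0.0132t) = 19900·e^(0.0897t)
52700/19900 = e^((0.0897 − 0.0132)t) → ln(2.64824) = 0.0765·t
t = 0.9739 / 0.0765

t ≈ 12.73 months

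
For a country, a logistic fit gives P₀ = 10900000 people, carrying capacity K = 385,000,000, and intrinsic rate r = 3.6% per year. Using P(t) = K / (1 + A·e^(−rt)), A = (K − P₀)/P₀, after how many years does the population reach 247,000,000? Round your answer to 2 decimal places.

t ≈ 114.39 years

A = (385000000 − 10900000)/10900000 = 34.3211
247000000 = 385000000/(1 + 34.3211·e^(−0.036t)) → 1 + 34.3211·e^(−0.036t) = 1.5587
e^(−0.036t) = 0.016279 → t = ln(61.4298)/0.036 = 4.1179/0.036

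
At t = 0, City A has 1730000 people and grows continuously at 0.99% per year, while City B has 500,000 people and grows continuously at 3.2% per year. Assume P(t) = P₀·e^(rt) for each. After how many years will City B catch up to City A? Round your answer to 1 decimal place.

1730000·e^(0.0099t) = 500000·e^(0.032t)
1730000/500000 = e^((0.032 − 0.0099)t) → ln(3.46) = 0.0221·t
t = 1.24127 / 0.0221

t ≈ 56.2 years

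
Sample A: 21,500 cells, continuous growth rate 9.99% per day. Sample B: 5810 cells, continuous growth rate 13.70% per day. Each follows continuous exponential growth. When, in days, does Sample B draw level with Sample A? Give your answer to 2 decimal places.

t ≈ 35.27 days

21500·e^(0.0999t) = 5810·e^(0.137t)
21500/5810 = e^((0.137 − 0.0999)t) → ln(3.70052) = 0.0371·t
t = 1.30847 / 0.0371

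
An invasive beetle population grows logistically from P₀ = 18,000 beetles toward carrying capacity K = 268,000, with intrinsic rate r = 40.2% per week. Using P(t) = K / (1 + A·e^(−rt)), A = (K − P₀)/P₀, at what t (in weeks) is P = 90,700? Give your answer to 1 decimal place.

t ≈ 4.9 weeks

A = (268000 − 18000)/18000 = 13.88889
90700 = 268000/(1 + 13.88889·e^(−0.402t)) → 1 + 13.88889·e^(−0.402t) = 2.9548
e^(−0.402t) = 0.140745 → t = ln(7.10503)/0.402 = 1.9608/0.402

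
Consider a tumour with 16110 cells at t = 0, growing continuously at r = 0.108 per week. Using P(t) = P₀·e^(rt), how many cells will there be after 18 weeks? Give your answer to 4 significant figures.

P(18) = 16110 · e^(0.108·18) = 16110 · e^(1.944)
= 16110 · 6.98664 ≈ 112554.8

≈ 112,600 cells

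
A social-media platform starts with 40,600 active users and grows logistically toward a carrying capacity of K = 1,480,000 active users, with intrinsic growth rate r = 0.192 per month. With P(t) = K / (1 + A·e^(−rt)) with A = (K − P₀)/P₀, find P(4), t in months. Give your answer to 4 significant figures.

A = (1480000 − 40600)/40600 = 35.4532
P(4) = 1480000 / (1 + 35.4532·e^(−0.192·4)) = 1480000 / (1 + 35.4532·0.46394)
= 1480000 / 17.44816 ≈ 84822.7

≈ 84,820 active users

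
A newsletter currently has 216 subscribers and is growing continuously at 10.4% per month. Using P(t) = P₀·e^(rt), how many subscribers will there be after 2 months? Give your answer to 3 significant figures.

P(2) = 216 · e^(0.104·2) = 216 · e^(0.208)
= 216 · 1.23121 ≈ 265.94

≈ 266 subscribers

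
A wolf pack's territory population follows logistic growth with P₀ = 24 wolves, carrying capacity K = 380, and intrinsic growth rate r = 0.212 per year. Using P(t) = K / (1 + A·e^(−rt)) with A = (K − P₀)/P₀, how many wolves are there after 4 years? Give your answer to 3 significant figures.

≈ 51.7 wolves

A = (380 − 24)/24 = 14.83333
P(4) = 380 / (1 + 14.83333·e^(−0.212·4)) = 380 / (1 + 14.83333·0.428271)
= 380 / 7.35268 ≈ 51.68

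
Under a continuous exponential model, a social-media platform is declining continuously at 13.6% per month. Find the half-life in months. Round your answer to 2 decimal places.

half-life = ln(2) / |r| = 0.69315 / 0.136

half-life ≈ 5.10 months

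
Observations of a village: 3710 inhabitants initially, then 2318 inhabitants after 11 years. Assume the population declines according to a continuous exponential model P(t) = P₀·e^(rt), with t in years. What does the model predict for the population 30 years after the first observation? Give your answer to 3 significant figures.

r = ln(2318/3710) / 11 ≈ -0.042757 per year
P(30) = 3710 · e^(-0.042757·30) = 3710 · 0.27728 ≈ 1028.73

≈ 1,030 inhabitants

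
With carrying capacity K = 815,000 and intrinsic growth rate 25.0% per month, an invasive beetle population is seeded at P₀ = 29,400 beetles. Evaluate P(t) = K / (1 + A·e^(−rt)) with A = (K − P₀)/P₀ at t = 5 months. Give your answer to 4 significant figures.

A = (815000 − 29400)/29400 = 26.72109
P(5) = 815000 / (1 + 26.72109·e^(−0.25·5)) = 815000 / (1 + 26.72109·0.286505)
= 815000 / 8.65572 ≈ 94157.39

≈ 94,160 beetles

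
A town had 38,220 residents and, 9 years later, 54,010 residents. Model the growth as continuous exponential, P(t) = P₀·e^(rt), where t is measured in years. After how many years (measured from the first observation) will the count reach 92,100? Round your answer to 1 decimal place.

t ≈ 22.9 years

r = ln(54010/38220) / 9 ≈ 0.038423 per year
t = ln(92100/38220) / r = 0.87952 / 0.038423 ≈ 22.89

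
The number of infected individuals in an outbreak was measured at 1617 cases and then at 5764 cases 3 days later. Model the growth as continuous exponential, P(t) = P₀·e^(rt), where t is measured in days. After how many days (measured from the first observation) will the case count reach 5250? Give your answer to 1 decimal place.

t ≈ 2.8 days

r = ln(5764/1617) / 3 ≈ 0.423686 per day
t = ln(5250/1617) / r = 1.17766 / 0.423686 ≈ 2.78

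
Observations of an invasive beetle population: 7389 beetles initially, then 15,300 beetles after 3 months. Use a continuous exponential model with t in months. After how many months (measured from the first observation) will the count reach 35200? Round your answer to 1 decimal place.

r = ln(15300/7389) / 3 ≈ 0.24262 per month
t = ln(35200/7389) / r = 1.56105 / 0.24262 ≈ 6.434

t ≈ 6.4 months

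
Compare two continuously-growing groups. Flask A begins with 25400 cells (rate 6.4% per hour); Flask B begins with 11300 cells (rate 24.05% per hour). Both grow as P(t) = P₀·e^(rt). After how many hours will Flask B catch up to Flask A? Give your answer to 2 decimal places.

25400·e^(0.064t) = 11300·e^(0.2405t)
25400/11300 = e^((0.2405 − 0.064)t) → ln(2.24779) = 0.1765·t
t = 0.80995 / 0.1765

t ≈ 4.59 hours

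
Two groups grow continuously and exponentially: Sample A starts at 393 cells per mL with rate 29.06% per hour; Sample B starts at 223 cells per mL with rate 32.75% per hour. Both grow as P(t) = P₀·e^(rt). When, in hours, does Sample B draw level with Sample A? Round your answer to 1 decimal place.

t ≈ 15.4 hours

393·e^(0.2906t) = 223·e^(0.3275t)
393/223 = e^((0.3275 − 0.2906)t) → ln(1.76233) = 0.0369·t
t = 0.56664 / 0.0369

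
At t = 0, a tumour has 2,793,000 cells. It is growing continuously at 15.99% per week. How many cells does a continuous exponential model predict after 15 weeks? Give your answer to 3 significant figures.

≈ 30,700,000 cells

P(15) = 2793000 · e^(0.1599·15) = 2793000 · e^(2.3985)
= 2793000 · 11.00665 ≈ 30741584.65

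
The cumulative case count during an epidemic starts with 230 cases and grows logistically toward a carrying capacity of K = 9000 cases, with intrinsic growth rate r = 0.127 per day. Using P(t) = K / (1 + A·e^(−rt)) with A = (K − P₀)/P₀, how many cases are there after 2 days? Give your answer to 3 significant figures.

≈ 294 cases

A = (9000 − 230)/230 = 38.13043
P(2) = 9000 / (1 + 38.13043·e^(−0.127·2)) = 9000 / (1 + 38.13043·0.775692)
= 9000 / 30.57747 ≈ 294.33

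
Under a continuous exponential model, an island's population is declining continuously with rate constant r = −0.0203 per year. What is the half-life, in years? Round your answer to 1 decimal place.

half-life = ln(2) / |r| = 0.69315 / 0.0203

half-life ≈ 34.1 years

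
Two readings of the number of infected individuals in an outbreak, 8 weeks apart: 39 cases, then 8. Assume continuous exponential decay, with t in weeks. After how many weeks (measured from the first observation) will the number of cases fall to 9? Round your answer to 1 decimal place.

t ≈ 7.4 weeks

r = ln(8/39) / 8 ≈ -0.198015 per week
t = ln(9/39) / r = -1.46634 / -0.198015 ≈ 7.405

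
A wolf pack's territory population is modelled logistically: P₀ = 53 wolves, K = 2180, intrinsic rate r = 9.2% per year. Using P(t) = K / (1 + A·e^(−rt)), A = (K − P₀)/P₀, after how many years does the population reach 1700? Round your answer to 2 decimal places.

t ≈ 53.88 years

A = (2180 − 53)/53 = 40.13208
1700 = 2180/(1 + 40.13208·e^(−0.092t)) → 1 + 40.13208·e^(−0.092t) = 1.28235
e^(−0.092t) = 0.007036 → t = ln(142.13443)/0.092 = 4.95677/0.092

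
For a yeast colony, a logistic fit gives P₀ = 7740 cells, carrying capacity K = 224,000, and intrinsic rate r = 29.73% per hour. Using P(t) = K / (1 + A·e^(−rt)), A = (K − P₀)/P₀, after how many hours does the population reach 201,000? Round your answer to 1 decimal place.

A = (224000 − 7740)/7740 = 27.94057
201000 = 224000/(1 + 27.94057·e^(−0.2973t)) → 1 + 27.94057·e^(−0.2973t) = 1.11443
e^(−0.2973t) = 0.004095 → t = ln(244.17627)/0.2973 = 5.49789/0.2973

t ≈ 18.5 hours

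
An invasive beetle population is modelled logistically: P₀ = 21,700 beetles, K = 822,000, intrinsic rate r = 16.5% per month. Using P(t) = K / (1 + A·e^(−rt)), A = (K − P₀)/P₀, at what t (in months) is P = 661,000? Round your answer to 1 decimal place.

A = (822000 − 21700)/21700 = 36.88018
661000 = 822000/(1 + 36.88018·e^(−0.165t)) → 1 + 36.88018·e^(−0.165t) = 1.24357
e^(−0.165t) = 0.006604 → t = ln(151.41492)/0.165 = 5.02002/0.165

t ≈ 30.4 months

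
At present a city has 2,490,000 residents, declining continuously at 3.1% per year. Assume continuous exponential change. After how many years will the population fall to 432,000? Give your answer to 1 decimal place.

432000 = 2490000 · e^(-0.031·t)
t = ln(432000/2490000) / -0.031 = ln(0.17349) / -0.031 = -1.75161 / -0.031

t ≈ 56.5 years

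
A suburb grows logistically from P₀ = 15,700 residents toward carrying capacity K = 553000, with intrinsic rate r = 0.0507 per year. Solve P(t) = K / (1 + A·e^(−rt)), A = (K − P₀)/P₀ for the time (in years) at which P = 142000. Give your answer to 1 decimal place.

t ≈ 48.7 years

A = (553000 − 15700)/15700 = 34.22293
142000 = 553000/(1 + 34.22293·e^(−0.0507t)) → 1 + 34.22293·e^(−0.0507t) = 3.89437
e^(−0.0507t) = 0.084574 → t = ln(11.82398)/0.0507 = 2.47013/0.0507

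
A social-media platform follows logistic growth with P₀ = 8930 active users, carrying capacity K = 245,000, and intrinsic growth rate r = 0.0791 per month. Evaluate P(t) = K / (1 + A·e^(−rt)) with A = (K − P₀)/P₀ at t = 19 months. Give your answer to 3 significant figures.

≈ 35,600 active users

A = (245000 − 8930)/8930 = 26.43561
P(19) = 245000 / (1 + 26.43561·e^(−0.0791·19)) = 245000 / (1 + 26.43561·0.222484)
= 245000 / 6.8815 ≈ 35602.7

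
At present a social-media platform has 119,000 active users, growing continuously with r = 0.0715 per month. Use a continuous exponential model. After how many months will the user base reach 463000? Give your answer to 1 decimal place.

t ≈ 19.0 months

463000 = 119000 · e^(0.0715·t)
t = ln(463000/119000) / 0.0715 = ln(3.89076) / 0.0715 = 1.3586 / 0.0715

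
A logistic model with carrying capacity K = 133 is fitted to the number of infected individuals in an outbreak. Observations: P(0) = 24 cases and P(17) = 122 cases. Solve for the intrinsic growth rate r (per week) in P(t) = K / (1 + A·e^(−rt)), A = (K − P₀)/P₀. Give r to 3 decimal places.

r ≈ 0.231 per week

A = (133 − 24)/24 = 4.54167
122 = 133/(1 + 4.54167·e^(−r·17)) → e^(−17r) = (1.09016 − 1)/4.54167 = 0.019853
r = −ln(0.019853)/17 = 3.91942/17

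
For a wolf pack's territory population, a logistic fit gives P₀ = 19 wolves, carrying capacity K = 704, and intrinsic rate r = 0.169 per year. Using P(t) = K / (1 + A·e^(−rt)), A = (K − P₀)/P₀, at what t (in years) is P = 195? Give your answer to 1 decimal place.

t ≈ 15.5 years

A = (704 − 19)/19 = 36.05263
195 = 704/(1 + 36.05263·e^(−0.169t)) → 1 + 36.05263·e^(−0.169t) = 3.61026
e^(−0.169t) = 0.072401 → t = ln(13.81191)/0.169 = 2.62553/0.169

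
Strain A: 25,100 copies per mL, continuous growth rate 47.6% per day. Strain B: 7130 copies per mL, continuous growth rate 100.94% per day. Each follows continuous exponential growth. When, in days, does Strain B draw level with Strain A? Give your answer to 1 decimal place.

t ≈ 2.4 days

25100·e^(0.476t) = 7130·e^(1.0094t)
25100/7130 = e^((1.0094 − 0.476)t) → ln(3.52034) = 0.5334·t
t = 1.25856 / 0.5334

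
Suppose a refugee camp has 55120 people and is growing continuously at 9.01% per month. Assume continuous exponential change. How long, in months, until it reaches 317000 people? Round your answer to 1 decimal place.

t ≈ 19.4 months

317000 = 55120 · e^(0.0901·t)
t = ln(317000/55120) / 0.0901 = ln(5.75109) / 0.0901 = 1.74939 / 0.0901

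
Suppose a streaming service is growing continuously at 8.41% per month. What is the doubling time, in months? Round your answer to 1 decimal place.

doubling time = ln(2) / |r| = 0.69315 / 0.0841

doubling time ≈ 8.2 months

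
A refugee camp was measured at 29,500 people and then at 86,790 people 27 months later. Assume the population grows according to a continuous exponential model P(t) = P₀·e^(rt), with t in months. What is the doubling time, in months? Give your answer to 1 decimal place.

doubling time ≈ 17.3 months

r = ln(86790/29500) / 27 = ln(2.94203) / 27 ≈ 0.039967 per month
doubling time = ln 2 / |r| = 0.69315 / 0.039967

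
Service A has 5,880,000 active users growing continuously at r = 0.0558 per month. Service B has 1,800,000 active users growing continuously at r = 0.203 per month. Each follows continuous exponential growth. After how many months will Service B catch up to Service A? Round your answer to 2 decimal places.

5880000·e^(0.0558t) = 1800000·e^(0.203t)
5880000/1800000 = e^((0.203 − 0.0558)t) → ln(3.26667) = 0.1472·t
t = 1.18377 / 0.1472

t ≈ 8.04 months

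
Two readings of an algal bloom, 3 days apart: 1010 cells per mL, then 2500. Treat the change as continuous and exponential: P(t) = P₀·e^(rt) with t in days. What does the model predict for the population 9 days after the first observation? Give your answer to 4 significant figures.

r = ln(2500/1010) / 3 ≈ 0.302113 per day
P(9) = 1010 · e^(0.302113·9) = 1010 · 15.16547 ≈ 15317.13

≈ 15,320 cells per mL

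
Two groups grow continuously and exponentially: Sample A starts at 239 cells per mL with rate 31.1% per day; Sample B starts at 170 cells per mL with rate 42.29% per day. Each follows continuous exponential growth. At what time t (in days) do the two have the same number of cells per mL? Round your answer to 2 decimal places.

239·e^(0.311t) = 170·e^(0.4229t)
239/170 = e^((0.4229 − 0.311)t) → ln(1.40588) = 0.1119·t
t = 0.34067 / 0.1119

t ≈ 3.04 days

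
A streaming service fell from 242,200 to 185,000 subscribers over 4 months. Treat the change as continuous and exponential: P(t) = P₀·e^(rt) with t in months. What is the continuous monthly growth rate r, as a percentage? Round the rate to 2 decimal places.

185000 = 242200 · e^(r·4)
e^(4r) = 185000/242200 = 0.76383
r = ln(0.76383) / 4 = -0.26941 / 4

r ≈ -6.74% per month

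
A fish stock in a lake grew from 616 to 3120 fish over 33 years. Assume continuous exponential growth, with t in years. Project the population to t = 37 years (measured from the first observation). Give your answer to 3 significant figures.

≈ 3,800 fish

r = ln(3120/616) / 33 ≈ 0.049162 per year
P(37) = 616 · e^(0.049162·37) = 616 · 6.16562 ≈ 3798.02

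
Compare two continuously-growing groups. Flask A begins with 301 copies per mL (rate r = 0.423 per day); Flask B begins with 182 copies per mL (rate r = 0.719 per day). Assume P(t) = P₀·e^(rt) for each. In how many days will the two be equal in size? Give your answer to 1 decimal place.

t ≈ 1.7 days

301·e^(0.423t) = 182·e^(0.719t)
301/182 = e^((0.719 − 0.423)t) → ln(1.65385) = 0.296·t
t = 0.5031 / 0.296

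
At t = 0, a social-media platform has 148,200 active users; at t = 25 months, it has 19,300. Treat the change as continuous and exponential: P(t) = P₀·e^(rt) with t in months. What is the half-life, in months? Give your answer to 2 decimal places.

half-life ≈ 8.50 months

r = ln(19300/148200) / 25 = ln(0.13023) / 25 ≈ -0.081538 per month
half-life = ln 2 / |r| = 0.69315 / 0.081538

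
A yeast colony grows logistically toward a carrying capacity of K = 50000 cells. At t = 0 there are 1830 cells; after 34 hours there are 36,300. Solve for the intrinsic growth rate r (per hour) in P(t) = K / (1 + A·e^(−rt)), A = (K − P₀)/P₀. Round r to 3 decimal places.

r ≈ 0.125 per hour

A = (50000 − 1830)/1830 = 26.3224
36300 = 50000/(1 + 26.3224·e^(−r·34)) → e^(−34r) = (1.37741 − 1)/26.3224 = 0.014338
r = −ln(0.014338)/34 = 4.24484/34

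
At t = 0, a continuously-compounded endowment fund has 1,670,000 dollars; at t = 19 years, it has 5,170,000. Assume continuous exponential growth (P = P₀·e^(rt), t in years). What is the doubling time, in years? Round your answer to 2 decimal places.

doubling time ≈ 11.65 years

r = ln(5170000/1670000) / 19 = ln(3.09581) / 19 ≈ 0.059476 per year
doubling time = ln 2 / |r| = 0.69315 / 0.059476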